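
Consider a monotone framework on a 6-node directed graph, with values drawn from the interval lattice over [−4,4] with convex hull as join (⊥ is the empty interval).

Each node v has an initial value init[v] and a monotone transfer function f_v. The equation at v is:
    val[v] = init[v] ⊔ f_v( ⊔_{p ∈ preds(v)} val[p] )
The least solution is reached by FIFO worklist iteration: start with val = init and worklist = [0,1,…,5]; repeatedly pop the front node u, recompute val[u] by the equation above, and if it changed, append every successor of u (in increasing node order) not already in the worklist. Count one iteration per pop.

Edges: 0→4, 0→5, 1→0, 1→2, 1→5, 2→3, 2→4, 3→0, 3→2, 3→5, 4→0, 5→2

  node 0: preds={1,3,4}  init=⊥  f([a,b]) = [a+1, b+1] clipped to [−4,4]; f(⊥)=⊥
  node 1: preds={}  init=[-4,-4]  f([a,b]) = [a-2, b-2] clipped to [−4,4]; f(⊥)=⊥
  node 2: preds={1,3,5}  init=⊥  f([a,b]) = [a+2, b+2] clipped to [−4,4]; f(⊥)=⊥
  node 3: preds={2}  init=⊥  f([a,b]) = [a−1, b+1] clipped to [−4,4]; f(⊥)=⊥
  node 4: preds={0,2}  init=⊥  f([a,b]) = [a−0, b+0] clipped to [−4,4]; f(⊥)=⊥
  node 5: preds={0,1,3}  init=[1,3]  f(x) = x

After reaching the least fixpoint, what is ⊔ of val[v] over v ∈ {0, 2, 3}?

Trace (10 dequeues):
  [1] u=0 | in [-4,-4] | out [-3,-3] | prev ⊥ | push {}
  [2] u=1 | in ⊥ | out [-4,-4] | ==
  [3] u=2 | in [-4,3] | out [-2,4] | prev ⊥ | push {}
  [4] u=3 | in [-2,4] | out [-3,4] | prev ⊥ | push {0,2}
  [5] u=4 | in [-3,4] | out [-3,4] | prev ⊥ | push {}
  [6] u=5 | in [-4,4] | out [-4,4] | prev [1,3] | push {}
  [7] u=0 | in [-4,4] | out [-3,4] | prev [-3,-3] | push {4,5}
  [8] u=2 | in [-4,4] | out [-2,4] | ==
  [9] u=4 | in [-3,4] | out [-3,4] | ==
  [10] u=5 | in [-4,4] | out [-4,4] | ==

Converged values:
  [0] [-3,4]
  [1] [-4,-4]
  [2] [-2,4]
  [3] [-3,4]
  [4] [-3,4]
  [5] [-4,4]

[-3,4]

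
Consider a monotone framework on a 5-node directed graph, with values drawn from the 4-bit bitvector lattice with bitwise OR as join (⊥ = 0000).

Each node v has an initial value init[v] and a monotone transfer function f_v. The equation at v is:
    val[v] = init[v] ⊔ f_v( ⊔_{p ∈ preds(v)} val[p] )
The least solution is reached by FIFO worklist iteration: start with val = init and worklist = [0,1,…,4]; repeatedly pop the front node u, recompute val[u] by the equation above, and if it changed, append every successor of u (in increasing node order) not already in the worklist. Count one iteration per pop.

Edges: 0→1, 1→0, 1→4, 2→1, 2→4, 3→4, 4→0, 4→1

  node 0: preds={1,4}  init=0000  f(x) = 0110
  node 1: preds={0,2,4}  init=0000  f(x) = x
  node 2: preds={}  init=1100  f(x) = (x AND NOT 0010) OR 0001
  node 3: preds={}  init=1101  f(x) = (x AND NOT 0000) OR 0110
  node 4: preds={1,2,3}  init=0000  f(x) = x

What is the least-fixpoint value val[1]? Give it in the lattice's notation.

Iteration log — 9 steps:
  step 1. node 0  ⊔preds=0000  new=0110  old=0000  +wl: 
  step 2. node 1  ⊔preds=1110  new=1110  old=0000  +wl: 0
  step 3. node 2  ⊔preds=0000  new=1101  old=1100  +wl: 1
  step 4. node 3  ⊔preds=0000  new=1111  old=1101  +wl: 
  step 5. node 4  ⊔preds=1111  new=1111  old=0000  +wl: 
  step 6. node 0  ⊔preds=1111  new=0110  stable
  step 7. node 1  ⊔preds=1111  new=1111  old=1110  +wl: 0,4
  step 8. node 0  ⊔preds=1111  new=0110  stable
  step 9. node 4  ⊔preds=1111  new=1111  stable

Least fixpoint reached:
  node 0: 0110
  node 1: 1111
  node 2: 1101
  node 3: 1111
  node 4: 1111

1111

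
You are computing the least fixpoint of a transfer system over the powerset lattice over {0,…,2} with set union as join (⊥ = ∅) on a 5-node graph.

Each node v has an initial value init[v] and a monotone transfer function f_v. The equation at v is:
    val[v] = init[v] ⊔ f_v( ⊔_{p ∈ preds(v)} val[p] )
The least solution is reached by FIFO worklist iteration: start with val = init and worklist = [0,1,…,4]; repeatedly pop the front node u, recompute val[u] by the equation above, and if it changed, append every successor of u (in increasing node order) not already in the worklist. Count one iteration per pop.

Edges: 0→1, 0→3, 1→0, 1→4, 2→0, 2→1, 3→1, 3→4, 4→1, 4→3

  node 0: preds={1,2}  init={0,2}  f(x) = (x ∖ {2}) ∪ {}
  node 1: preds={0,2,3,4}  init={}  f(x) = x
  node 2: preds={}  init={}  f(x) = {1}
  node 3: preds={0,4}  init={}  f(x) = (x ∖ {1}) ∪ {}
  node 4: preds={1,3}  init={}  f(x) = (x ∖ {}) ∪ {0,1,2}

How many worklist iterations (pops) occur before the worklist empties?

Trace (10 dequeues):
  [1] u=0 | in {} | out {0,2} | ==
  [2] u=1 | in {0,2} | out {0,2} | prev {} | push {0}
  [3] u=2 | in {} | out {1} | prev {} | push {1}
  [4] u=3 | in {0,2} | out {0,2} | prev {} | push {}
  [5] u=4 | in {0,2} | out {0,1,2} | prev {} | push {3}
  [6] u=0 | in {0,1,2} | out {0,1,2} | prev {0,2} | push {}
  [7] u=1 | in {0,1,2} | out {0,1,2} | prev {0,2} | push {0,4}
  [8] u=3 | in {0,1,2} | out {0,2} | ==
  [9] u=0 | in {0,1,2} | out {0,1,2} | ==
  [10] u=4 | in {0,1,2} | out {0,1,2} | ==

Converged values:
  [0] {0,1,2}
  [1] {0,1,2}
  [2] {1}
  [3] {0,2}
  [4] {0,1,2}

10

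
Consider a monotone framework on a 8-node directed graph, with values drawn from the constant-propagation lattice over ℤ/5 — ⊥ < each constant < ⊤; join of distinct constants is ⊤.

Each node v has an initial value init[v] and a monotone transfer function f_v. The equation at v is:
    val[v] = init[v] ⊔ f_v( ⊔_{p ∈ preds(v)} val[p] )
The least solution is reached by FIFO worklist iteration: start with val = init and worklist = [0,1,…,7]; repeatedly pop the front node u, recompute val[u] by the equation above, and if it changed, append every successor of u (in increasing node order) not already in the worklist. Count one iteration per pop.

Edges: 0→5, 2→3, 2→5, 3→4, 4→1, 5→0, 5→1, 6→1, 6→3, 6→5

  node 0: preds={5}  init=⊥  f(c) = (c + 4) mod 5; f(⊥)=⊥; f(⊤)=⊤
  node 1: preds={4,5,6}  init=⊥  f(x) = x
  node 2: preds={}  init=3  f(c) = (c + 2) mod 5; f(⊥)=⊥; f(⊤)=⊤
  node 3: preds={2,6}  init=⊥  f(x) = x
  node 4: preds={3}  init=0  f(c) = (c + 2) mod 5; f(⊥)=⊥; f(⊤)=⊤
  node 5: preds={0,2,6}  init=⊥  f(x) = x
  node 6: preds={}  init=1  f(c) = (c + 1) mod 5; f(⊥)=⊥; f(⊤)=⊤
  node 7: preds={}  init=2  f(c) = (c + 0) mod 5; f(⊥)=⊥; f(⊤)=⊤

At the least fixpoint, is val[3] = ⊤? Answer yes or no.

Trace (11 dequeues):
  [1] u=0 | in ⊥ | out ⊥ | ==
  [2] u=1 | in ⊤ | out ⊤ | prev ⊥ | push {}
  [3] u=2 | in ⊥ | out 3 | ==
  [4] u=3 | in ⊤ | out ⊤ | prev ⊥ | push {}
  [5] u=4 | in ⊤ | out ⊤ | prev 0 | push {1}
  [6] u=5 | in ⊤ | out ⊤ | prev ⊥ | push {0}
  [7] u=6 | in ⊥ | out 1 | ==
  [8] u=7 | in ⊥ | out 2 | ==
  [9] u=1 | in ⊤ | out ⊤ | ==
  [10] u=0 | in ⊤ | out ⊤ | prev ⊥ | push {5}
  [11] u=5 | in ⊤ | out ⊤ | ==

Converged values:
  [0] ⊤
  [1] ⊤
  [2] 3
  [3] ⊤
  [4] ⊤
  [5] ⊤
  [6] 1
  [7] 2

yes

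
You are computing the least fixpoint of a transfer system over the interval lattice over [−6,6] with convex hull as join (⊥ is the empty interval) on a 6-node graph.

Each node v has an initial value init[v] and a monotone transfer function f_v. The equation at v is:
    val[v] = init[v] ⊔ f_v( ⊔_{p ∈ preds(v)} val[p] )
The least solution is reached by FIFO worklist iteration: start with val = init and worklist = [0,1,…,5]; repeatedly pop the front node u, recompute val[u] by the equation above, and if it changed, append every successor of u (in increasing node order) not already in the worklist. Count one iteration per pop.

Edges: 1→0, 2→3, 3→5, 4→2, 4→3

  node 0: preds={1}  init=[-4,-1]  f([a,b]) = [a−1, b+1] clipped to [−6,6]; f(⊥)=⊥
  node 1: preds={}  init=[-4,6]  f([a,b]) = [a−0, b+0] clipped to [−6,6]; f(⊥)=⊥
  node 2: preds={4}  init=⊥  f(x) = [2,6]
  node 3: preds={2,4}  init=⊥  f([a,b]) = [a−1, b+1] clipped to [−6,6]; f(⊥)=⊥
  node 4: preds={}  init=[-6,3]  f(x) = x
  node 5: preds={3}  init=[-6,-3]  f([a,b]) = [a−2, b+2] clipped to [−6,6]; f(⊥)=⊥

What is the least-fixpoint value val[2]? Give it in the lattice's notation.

[2,6]

Trace (6 dequeues):
  [1] u=0 | in [-4,6] | out [-5,6] | prev [-4,-1] | push {}
  [2] u=1 | in ⊥ | out [-4,6] | ==
  [3] u=2 | in [-6,3] | out [2,6] | prev ⊥ | push {}
  [4] u=3 | in [-6,6] | out [-6,6] | prev ⊥ | push {}
  [5] u=4 | in ⊥ | out [-6,3] | ==
  [6] u=5 | in [-6,6] | out [-6,6] | prev [-6,-3] | push {}

Converged values:
  [0] [-5,6]
  [1] [-4,6]
  [2] [2,6]
  [3] [-6,6]
  [4] [-6,3]
  [5] [-6,6]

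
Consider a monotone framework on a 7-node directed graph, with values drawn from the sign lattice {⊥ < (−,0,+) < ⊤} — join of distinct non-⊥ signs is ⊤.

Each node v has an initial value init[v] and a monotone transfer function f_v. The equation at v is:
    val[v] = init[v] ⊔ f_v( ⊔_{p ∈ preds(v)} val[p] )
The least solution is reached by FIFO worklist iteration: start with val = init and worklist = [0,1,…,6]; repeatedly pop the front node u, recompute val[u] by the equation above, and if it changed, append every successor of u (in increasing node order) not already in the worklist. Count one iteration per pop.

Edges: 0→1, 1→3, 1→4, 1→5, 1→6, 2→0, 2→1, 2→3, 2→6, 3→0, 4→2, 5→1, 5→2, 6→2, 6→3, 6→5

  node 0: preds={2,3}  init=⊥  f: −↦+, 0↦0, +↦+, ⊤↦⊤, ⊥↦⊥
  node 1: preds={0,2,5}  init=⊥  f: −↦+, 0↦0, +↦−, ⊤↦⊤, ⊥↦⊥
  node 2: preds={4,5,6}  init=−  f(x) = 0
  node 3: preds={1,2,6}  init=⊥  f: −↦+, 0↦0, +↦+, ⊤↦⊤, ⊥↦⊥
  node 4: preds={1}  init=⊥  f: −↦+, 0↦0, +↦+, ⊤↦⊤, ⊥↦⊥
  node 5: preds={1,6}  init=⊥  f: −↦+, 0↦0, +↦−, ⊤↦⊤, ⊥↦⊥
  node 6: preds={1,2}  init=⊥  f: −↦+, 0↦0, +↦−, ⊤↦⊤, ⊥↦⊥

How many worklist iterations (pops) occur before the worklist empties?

Worklist (12 pops):
  #1 pop 0: in=− → + (was ⊥); enqueue []
  #2 pop 1: in=⊤ → ⊤ (was ⊥); enqueue []
  #3 pop 2: in=⊥ → ⊤ (was −); enqueue [0,1]
  #4 pop 3: in=⊤ → ⊤ (was ⊥); enqueue []
  #5 pop 4: in=⊤ → ⊤ (was ⊥); enqueue [2]
  #6 pop 5: in=⊤ → ⊤ (was ⊥); enqueue []
  #7 pop 6: in=⊤ → ⊤ (was ⊥); enqueue [3,5]
  #8 pop 0: in=⊤ → ⊤ (was +); enqueue []
  #9 pop 1: in=⊤ → ⊤ (no change)
  #10 pop 2: in=⊤ → ⊤ (no change)
  #11 pop 3: in=⊤ → ⊤ (no change)
  #12 pop 5: in=⊤ → ⊤ (no change)

Fixpoint:
  val[0] = ⊤
  val[1] = ⊤
  val[2] = ⊤
  val[3] = ⊤
  val[4] = ⊤
  val[5] = ⊤
  val[6] = ⊤

12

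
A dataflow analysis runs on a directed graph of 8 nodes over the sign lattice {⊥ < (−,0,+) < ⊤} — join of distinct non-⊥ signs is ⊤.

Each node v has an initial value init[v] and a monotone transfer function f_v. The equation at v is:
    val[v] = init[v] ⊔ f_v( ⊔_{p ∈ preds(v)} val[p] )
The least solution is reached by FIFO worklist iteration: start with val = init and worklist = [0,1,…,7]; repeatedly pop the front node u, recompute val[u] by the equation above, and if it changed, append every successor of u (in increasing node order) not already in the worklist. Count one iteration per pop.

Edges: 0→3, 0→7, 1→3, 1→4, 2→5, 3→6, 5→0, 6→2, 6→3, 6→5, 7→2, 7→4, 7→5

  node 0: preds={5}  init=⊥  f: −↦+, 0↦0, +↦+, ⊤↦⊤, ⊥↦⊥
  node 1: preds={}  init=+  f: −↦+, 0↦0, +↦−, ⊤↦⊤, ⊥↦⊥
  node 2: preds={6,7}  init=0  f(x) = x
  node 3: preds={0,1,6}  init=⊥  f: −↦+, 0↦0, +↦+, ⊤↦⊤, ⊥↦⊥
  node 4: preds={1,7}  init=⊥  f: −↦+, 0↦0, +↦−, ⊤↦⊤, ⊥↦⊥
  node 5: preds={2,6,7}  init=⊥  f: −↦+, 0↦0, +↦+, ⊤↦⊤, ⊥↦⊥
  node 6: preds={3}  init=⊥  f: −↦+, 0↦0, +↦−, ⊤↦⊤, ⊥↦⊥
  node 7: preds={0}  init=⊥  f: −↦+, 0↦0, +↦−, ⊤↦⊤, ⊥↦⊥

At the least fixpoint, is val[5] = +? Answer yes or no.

no

Worklist (23 pops):
  #1 pop 0: in=⊥ → ⊥ (no change)
  #2 pop 1: in=⊥ → + (no change)
  #3 pop 2: in=⊥ → 0 (no change)
  #4 pop 3: in=+ → + (was ⊥); enqueue []
  #5 pop 4: in=+ → − (was ⊥); enqueue []
  #6 pop 5: in=0 → 0 (was ⊥); enqueue [0]
  #7 pop 6: in=+ → − (was ⊥); enqueue [2,3,5]
  #8 pop 7: in=⊥ → ⊥ (no change)
  #9 pop 0: in=0 → 0 (was ⊥); enqueue [7]
  #10 pop 2: in=− → ⊤ (was 0); enqueue []
  #11 pop 3: in=⊤ → ⊤ (was +); enqueue [6]
  #12 pop 5: in=⊤ → ⊤ (was 0); enqueue [0]
  #13 pop 7: in=0 → 0 (was ⊥); enqueue [2,4,5]
  #14 pop 6: in=⊤ → ⊤ (was −); enqueue [3]
  #15 pop 0: in=⊤ → ⊤ (was 0); enqueue [7]
  #16 pop 2: in=⊤ → ⊤ (no change)
  #17 pop 4: in=⊤ → ⊤ (was −); enqueue []
  #18 pop 5: in=⊤ → ⊤ (no change)
  #19 pop 3: in=⊤ → ⊤ (no change)
  #20 pop 7: in=⊤ → ⊤ (was 0); enqueue [2,4,5]
  #21 pop 2: in=⊤ → ⊤ (no change)
  #22 pop 4: in=⊤ → ⊤ (no change)
  #23 pop 5: in=⊤ → ⊤ (no change)

Fixpoint:
  val[0] = ⊤
  val[1] = +
  val[2] = ⊤
  val[3] = ⊤
  val[4] = ⊤
  val[5] = ⊤
  val[6] = ⊤
  val[7] = ⊤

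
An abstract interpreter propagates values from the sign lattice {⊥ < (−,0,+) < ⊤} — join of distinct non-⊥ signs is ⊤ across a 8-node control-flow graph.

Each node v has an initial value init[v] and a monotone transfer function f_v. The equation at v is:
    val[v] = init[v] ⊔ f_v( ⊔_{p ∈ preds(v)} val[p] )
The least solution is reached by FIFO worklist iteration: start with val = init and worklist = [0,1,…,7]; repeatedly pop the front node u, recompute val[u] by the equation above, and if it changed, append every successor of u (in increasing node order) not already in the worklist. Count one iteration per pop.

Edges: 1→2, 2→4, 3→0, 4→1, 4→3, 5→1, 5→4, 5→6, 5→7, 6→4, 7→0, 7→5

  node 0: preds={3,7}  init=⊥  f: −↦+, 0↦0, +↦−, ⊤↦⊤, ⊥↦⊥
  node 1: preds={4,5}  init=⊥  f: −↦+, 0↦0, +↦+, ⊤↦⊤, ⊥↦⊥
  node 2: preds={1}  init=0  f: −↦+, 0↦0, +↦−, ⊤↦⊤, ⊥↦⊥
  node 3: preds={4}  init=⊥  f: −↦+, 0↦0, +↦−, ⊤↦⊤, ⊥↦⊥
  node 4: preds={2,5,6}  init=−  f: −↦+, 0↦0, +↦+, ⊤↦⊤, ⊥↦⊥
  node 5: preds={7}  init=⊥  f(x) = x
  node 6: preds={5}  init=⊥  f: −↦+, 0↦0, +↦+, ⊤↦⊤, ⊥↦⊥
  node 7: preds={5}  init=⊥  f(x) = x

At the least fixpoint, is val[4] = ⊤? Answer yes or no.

Worklist (13 pops):
  #1 pop 0: in=⊥ → ⊥ (no change)
  #2 pop 1: in=− → + (was ⊥); enqueue []
  #3 pop 2: in=+ → ⊤ (was 0); enqueue []
  #4 pop 3: in=− → + (was ⊥); enqueue [0]
  #5 pop 4: in=⊤ → ⊤ (was −); enqueue [1,3]
  #6 pop 5: in=⊥ → ⊥ (no change)
  #7 pop 6: in=⊥ → ⊥ (no change)
  #8 pop 7: in=⊥ → ⊥ (no change)
  #9 pop 0: in=+ → − (was ⊥); enqueue []
  #10 pop 1: in=⊤ → ⊤ (was +); enqueue [2]
  #11 pop 3: in=⊤ → ⊤ (was +); enqueue [0]
  #12 pop 2: in=⊤ → ⊤ (no change)
  #13 pop 0: in=⊤ → ⊤ (was −); enqueue []

Fixpoint:
  val[0] = ⊤
  val[1] = ⊤
  val[2] = ⊤
  val[3] = ⊤
  val[4] = ⊤
  val[5] = ⊥
  val[6] = ⊥
  val[7] = ⊥

yes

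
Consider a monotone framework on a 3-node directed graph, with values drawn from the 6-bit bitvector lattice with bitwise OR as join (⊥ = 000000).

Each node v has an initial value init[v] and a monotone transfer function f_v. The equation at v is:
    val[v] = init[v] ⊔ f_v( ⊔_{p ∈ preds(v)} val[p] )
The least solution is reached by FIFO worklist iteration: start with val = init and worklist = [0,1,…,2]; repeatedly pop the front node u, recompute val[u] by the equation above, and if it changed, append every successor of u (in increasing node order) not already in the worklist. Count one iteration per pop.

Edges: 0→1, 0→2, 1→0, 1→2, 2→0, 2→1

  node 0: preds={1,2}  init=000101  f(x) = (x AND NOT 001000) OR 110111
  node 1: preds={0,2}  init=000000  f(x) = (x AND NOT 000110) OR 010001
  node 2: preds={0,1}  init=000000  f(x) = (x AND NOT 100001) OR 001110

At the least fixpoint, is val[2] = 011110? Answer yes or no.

Worklist (7 pops):
  #1 pop 0: in=000000 → 110111 (was 000101); enqueue []
  #2 pop 1: in=110111 → 110001 (was 000000); enqueue [0]
  #3 pop 2: in=110111 → 011110 (was 000000); enqueue [1]
  #4 pop 0: in=111111 → 110111 (no change)
  #5 pop 1: in=111111 → 111001 (was 110001); enqueue [0,2]
  #6 pop 0: in=111111 → 110111 (no change)
  #7 pop 2: in=111111 → 011110 (no change)

Fixpoint:
  val[0] = 110111
  val[1] = 111001
  val[2] = 011110

yes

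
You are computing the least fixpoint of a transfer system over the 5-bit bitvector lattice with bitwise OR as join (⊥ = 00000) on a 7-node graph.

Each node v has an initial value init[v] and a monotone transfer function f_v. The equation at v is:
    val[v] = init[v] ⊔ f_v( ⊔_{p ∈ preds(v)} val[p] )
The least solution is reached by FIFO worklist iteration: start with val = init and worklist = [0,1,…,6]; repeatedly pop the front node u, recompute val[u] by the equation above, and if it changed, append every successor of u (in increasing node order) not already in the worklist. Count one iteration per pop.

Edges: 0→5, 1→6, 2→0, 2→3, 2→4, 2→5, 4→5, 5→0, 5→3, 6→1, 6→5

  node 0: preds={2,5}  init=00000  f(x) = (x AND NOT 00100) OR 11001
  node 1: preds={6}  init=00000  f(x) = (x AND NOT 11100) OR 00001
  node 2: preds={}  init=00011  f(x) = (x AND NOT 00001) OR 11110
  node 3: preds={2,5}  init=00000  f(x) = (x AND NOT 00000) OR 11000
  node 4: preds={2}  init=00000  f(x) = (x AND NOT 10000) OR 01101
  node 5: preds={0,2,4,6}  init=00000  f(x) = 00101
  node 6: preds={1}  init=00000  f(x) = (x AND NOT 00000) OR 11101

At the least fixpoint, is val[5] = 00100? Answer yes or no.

Iteration log — 11 steps:
  step 1. node 0  ⊔preds=00011  new=11011  old=00000  +wl: 
  step 2. node 1  ⊔preds=00000  new=00001  old=00000  +wl: 
  step 3. node 2  ⊔preds=00000  new=11111  old=00011  +wl: 0
  step 4. node 3  ⊔preds=11111  new=11111  old=00000  +wl: 
  step 5. node 4  ⊔preds=11111  new=01111  old=00000  +wl: 
  step 6. node 5  ⊔preds=11111  new=00101  old=00000  +wl: 3
  step 7. node 6  ⊔preds=00001  new=11101  old=00000  +wl: 1,5
  step 8. node 0  ⊔preds=11111  new=11011  stable
  step 9. node 3  ⊔preds=11111  new=11111  stable
  step 10. node 1  ⊔preds=11101  new=00001  stable
  step 11. node 5  ⊔preds=11111  new=00101  stable

Least fixpoint reached:
  node 0: 11011
  node 1: 00001
  node 2: 11111
  node 3: 11111
  node 4: 01111
  node 5: 00101
  node 6: 11101

no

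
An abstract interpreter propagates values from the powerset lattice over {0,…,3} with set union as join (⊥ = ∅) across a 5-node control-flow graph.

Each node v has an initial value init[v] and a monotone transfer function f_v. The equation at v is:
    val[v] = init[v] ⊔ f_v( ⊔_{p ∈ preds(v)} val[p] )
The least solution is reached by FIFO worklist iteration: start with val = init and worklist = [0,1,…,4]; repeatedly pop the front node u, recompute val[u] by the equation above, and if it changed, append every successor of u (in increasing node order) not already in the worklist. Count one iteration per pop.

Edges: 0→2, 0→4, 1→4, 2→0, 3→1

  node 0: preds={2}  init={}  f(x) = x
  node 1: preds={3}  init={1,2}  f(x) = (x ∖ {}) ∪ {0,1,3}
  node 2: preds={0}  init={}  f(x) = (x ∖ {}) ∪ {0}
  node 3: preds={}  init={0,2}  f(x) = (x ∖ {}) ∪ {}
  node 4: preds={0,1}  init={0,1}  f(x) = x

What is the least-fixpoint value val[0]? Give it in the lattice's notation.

Worklist (8 pops):
  #1 pop 0: in={} → {} (no change)
  #2 pop 1: in={0,2} → {0,1,2,3} (was {1,2}); enqueue []
  #3 pop 2: in={} → {0} (was {}); enqueue [0]
  #4 pop 3: in={} → {0,2} (no change)
  #5 pop 4: in={0,1,2,3} → {0,1,2,3} (was {0,1}); enqueue []
  #6 pop 0: in={0} → {0} (was {}); enqueue [2,4]
  #7 pop 2: in={0} → {0} (no change)
  #8 pop 4: in={0,1,2,3} → {0,1,2,3} (no change)

Fixpoint:
  val[0] = {0}
  val[1] = {0,1,2,3}
  val[2] = {0}
  val[3] = {0,2}
  val[4] = {0,1,2,3}

{0}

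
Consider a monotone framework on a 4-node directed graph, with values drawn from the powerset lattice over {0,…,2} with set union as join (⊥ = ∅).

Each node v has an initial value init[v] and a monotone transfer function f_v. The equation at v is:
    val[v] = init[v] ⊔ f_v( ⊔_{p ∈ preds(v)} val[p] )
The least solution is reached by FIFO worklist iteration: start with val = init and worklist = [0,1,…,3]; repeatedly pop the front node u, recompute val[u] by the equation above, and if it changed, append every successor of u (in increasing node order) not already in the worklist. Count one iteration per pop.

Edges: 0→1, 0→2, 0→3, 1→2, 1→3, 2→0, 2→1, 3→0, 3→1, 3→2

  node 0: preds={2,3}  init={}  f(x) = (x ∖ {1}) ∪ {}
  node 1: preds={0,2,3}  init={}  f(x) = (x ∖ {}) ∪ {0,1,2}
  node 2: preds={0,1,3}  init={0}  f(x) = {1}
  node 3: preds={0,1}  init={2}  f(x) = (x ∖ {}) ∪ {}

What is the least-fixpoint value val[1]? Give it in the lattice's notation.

{0,1,2}

Trace (7 dequeues):
  [1] u=0 | in {0,2} | out {0,2} | prev {} | push {}
  [2] u=1 | in {0,2} | out {0,1,2} | prev {} | push {}
  [3] u=2 | in {0,1,2} | out {0,1} | prev {0} | push {0,1}
  [4] u=3 | in {0,1,2} | out {0,1,2} | prev {2} | push {2}
  [5] u=0 | in {0,1,2} | out {0,2} | ==
  [6] u=1 | in {0,1,2} | out {0,1,2} | ==
  [7] u=2 | in {0,1,2} | out {0,1} | ==

Converged values:
  [0] {0,2}
  [1] {0,1,2}
  [2] {0,1}
  [3] {0,1,2}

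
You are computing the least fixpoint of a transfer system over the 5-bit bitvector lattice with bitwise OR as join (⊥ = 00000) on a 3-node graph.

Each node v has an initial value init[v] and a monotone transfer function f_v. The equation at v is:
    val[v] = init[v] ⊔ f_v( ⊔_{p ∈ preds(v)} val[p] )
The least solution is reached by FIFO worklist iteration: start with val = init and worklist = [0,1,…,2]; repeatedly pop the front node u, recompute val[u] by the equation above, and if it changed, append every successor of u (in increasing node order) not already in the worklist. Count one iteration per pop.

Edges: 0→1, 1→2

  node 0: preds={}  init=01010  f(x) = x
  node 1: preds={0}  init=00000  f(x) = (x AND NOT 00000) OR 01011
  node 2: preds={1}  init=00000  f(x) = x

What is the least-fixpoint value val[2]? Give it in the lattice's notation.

Iteration log — 3 steps:
  step 1. node 0  ⊔preds=00000  new=01010  stable
  step 2. node 1  ⊔preds=01010  new=01011  old=00000  +wl: 
  step 3. node 2  ⊔preds=01011  new=01011  old=00000  +wl: 

Least fixpoint reached:
  node 0: 01010
  node 1: 01011
  node 2: 01011

01011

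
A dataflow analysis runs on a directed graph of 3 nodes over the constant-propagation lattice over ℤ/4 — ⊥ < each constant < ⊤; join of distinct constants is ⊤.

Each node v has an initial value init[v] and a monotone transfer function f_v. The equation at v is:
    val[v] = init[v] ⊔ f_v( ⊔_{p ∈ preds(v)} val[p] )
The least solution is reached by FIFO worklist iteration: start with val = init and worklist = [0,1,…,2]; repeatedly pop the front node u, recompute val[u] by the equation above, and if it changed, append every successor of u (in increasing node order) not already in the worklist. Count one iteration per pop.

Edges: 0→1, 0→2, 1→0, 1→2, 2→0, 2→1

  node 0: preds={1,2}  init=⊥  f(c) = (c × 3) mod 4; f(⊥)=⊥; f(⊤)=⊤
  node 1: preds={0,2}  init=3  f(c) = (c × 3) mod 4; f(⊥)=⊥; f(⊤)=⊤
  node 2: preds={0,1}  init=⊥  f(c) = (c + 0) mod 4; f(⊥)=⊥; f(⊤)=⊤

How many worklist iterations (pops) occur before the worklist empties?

Worklist (7 pops):
  #1 pop 0: in=3 → 1 (was ⊥); enqueue []
  #2 pop 1: in=1 → 3 (no change)
  #3 pop 2: in=⊤ → ⊤ (was ⊥); enqueue [0,1]
  #4 pop 0: in=⊤ → ⊤ (was 1); enqueue [2]
  #5 pop 1: in=⊤ → ⊤ (was 3); enqueue [0]
  #6 pop 2: in=⊤ → ⊤ (no change)
  #7 pop 0: in=⊤ → ⊤ (no change)

Fixpoint:
  val[0] = ⊤
  val[1] = ⊤
  val[2] = ⊤

7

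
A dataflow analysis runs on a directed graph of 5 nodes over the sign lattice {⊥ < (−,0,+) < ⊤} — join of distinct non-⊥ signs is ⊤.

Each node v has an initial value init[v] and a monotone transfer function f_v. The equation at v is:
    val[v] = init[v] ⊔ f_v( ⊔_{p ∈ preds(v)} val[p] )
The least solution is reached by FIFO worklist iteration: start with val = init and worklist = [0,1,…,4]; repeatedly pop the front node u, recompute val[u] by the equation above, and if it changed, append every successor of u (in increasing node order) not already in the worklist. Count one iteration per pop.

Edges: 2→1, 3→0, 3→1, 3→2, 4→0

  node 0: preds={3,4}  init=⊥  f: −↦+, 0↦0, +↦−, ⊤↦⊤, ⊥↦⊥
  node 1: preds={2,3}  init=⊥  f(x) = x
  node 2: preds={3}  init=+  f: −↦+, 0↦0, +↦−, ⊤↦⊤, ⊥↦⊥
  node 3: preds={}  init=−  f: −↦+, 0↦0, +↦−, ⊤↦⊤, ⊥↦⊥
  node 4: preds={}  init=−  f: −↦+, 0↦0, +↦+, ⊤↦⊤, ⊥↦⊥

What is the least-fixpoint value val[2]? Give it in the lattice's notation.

Iteration log — 5 steps:
  step 1. node 0  ⊔preds=−  new=+  old=⊥  +wl: 
  step 2. node 1  ⊔preds=⊤  new=⊤  old=⊥  +wl: 
  step 3. node 2  ⊔preds=−  new=+  stable
  step 4. node 3  ⊔preds=⊥  new=−  stable
  step 5. node 4  ⊔preds=⊥  new=−  stable

Least fixpoint reached:
  node 0: +
  node 1: ⊤
  node 2: +
  node 3: −
  node 4: −

+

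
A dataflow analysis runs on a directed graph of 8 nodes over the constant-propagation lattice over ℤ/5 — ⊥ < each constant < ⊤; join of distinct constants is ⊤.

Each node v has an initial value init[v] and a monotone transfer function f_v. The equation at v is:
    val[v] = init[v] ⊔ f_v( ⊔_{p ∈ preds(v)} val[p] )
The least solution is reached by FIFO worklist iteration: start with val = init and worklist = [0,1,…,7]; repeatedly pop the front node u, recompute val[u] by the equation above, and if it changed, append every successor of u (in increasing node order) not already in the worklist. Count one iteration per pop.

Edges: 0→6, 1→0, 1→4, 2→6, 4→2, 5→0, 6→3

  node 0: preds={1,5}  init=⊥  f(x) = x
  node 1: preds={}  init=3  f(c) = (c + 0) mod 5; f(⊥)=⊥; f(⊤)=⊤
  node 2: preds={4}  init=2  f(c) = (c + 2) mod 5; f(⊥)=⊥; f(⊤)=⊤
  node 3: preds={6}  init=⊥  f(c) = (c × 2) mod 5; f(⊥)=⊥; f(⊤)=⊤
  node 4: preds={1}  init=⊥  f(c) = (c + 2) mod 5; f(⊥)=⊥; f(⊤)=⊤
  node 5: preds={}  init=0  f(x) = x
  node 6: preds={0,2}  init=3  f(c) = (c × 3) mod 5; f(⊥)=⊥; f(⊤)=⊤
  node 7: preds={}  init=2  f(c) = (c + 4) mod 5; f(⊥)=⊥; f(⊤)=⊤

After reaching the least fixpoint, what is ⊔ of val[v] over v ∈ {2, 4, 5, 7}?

Worklist (10 pops):
  #1 pop 0: in=⊤ → ⊤ (was ⊥); enqueue []
  #2 pop 1: in=⊥ → 3 (no change)
  #3 pop 2: in=⊥ → 2 (no change)
  #4 pop 3: in=3 → 1 (was ⊥); enqueue []
  #5 pop 4: in=3 → 0 (was ⊥); enqueue [2]
  #6 pop 5: in=⊥ → 0 (no change)
  #7 pop 6: in=⊤ → ⊤ (was 3); enqueue [3]
  #8 pop 7: in=⊥ → 2 (no change)
  #9 pop 2: in=0 → 2 (no change)
  #10 pop 3: in=⊤ → ⊤ (was 1); enqueue []

Fixpoint:
  val[0] = ⊤
  val[1] = 3
  val[2] = 2
  val[3] = ⊤
  val[4] = 0
  val[5] = 0
  val[6] = ⊤
  val[7] = 2

⊤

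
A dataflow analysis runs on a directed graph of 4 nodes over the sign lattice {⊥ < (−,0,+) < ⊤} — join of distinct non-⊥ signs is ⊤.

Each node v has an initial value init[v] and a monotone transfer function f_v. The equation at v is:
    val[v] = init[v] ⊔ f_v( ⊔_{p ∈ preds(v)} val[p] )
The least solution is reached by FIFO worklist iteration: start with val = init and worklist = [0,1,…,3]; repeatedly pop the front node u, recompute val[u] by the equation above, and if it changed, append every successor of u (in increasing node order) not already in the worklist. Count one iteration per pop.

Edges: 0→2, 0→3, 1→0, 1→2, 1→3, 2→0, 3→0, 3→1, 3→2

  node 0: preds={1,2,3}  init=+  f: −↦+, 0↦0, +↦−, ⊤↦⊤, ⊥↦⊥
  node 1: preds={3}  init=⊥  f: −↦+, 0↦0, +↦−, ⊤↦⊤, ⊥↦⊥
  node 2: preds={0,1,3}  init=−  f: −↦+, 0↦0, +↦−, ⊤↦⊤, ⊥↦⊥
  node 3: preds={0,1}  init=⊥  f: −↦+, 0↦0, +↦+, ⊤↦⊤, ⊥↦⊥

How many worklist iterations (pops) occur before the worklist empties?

Worklist (13 pops):
  #1 pop 0: in=− → + (no change)
  #2 pop 1: in=⊥ → ⊥ (no change)
  #3 pop 2: in=+ → − (no change)
  #4 pop 3: in=+ → + (was ⊥); enqueue [0,1,2]
  #5 pop 0: in=⊤ → ⊤ (was +); enqueue [3]
  #6 pop 1: in=+ → − (was ⊥); enqueue [0]
  #7 pop 2: in=⊤ → ⊤ (was −); enqueue []
  #8 pop 3: in=⊤ → ⊤ (was +); enqueue [1,2]
  #9 pop 0: in=⊤ → ⊤ (no change)
  #10 pop 1: in=⊤ → ⊤ (was −); enqueue [0,3]
  #11 pop 2: in=⊤ → ⊤ (no change)
  #12 pop 0: in=⊤ → ⊤ (no change)
  #13 pop 3: in=⊤ → ⊤ (no change)

Fixpoint:
  val[0] = ⊤
  val[1] = ⊤
  val[2] = ⊤
  val[3] = ⊤

13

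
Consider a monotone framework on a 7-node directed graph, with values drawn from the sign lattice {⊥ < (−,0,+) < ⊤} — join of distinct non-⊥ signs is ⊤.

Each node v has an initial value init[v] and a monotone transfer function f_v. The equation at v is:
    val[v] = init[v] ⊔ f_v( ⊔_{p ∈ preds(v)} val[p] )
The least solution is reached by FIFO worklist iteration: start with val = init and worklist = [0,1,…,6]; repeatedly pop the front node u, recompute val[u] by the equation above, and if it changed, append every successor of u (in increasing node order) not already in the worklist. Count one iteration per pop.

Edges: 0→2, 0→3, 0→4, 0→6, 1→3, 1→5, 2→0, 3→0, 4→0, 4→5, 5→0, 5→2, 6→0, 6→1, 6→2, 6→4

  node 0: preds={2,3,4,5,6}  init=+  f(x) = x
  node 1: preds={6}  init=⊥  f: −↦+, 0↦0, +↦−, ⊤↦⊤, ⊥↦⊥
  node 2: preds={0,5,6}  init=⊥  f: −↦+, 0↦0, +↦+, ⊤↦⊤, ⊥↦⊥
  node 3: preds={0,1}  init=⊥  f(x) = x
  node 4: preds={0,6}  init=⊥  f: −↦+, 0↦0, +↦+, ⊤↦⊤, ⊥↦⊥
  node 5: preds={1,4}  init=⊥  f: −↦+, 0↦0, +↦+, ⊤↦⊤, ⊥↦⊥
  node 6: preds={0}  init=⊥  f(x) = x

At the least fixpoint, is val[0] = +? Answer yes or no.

no

Worklist (25 pops):
  #1 pop 0: in=⊥ → + (no change)
  #2 pop 1: in=⊥ → ⊥ (no change)
  #3 pop 2: in=+ → + (was ⊥); enqueue [0]
  #4 pop 3: in=+ → + (was ⊥); enqueue []
  #5 pop 4: in=+ → + (was ⊥); enqueue []
  #6 pop 5: in=+ → + (was ⊥); enqueue [2]
  #7 pop 6: in=+ → + (was ⊥); enqueue [1,4]
  #8 pop 0: in=+ → + (no change)
  #9 pop 2: in=+ → + (no change)
  #10 pop 1: in=+ → − (was ⊥); enqueue [3,5]
  #11 pop 4: in=+ → + (no change)
  #12 pop 3: in=⊤ → ⊤ (was +); enqueue [0]
  #13 pop 5: in=⊤ → ⊤ (was +); enqueue [2]
  #14 pop 0: in=⊤ → ⊤ (was +); enqueue [3,4,6]
  #15 pop 2: in=⊤ → ⊤ (was +); enqueue [0]
  #16 pop 3: in=⊤ → ⊤ (no change)
  #17 pop 4: in=⊤ → ⊤ (was +); enqueue [5]
  #18 pop 6: in=⊤ → ⊤ (was +); enqueue [1,2,4]
  #19 pop 0: in=⊤ → ⊤ (no change)
  #20 pop 5: in=⊤ → ⊤ (no change)
  #21 pop 1: in=⊤ → ⊤ (was −); enqueue [3,5]
  #22 pop 2: in=⊤ → ⊤ (no change)
  #23 pop 4: in=⊤ → ⊤ (no change)
  #24 pop 3: in=⊤ → ⊤ (no change)
  #25 pop 5: in=⊤ → ⊤ (no change)

Fixpoint:
  val[0] = ⊤
  val[1] = ⊤
  val[2] = ⊤
  val[3] = ⊤
  val[4] = ⊤
  val[5] = ⊤
  val[6] = ⊤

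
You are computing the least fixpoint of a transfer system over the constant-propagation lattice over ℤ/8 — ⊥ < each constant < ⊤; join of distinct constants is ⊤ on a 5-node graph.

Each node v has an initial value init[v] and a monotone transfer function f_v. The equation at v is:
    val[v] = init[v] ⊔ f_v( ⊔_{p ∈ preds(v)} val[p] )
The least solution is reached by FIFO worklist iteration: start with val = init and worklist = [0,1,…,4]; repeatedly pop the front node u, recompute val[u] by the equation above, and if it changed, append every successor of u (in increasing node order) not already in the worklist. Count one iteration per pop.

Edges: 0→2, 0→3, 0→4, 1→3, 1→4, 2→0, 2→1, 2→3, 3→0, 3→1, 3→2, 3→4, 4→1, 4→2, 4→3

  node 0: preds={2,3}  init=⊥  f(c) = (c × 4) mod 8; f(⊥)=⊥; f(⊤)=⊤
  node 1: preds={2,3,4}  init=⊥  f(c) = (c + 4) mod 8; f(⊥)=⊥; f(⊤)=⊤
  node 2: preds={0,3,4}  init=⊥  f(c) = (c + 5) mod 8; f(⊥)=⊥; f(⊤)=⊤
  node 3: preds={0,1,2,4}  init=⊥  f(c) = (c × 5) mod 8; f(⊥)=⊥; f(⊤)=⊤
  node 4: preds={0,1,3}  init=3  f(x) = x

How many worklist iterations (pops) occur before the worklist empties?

12

Worklist (12 pops):
  #1 pop 0: in=⊥ → ⊥ (no change)
  #2 pop 1: in=3 → 7 (was ⊥); enqueue []
  #3 pop 2: in=3 → 0 (was ⊥); enqueue [0,1]
  #4 pop 3: in=⊤ → ⊤ (was ⊥); enqueue [2]
  #5 pop 4: in=⊤ → ⊤ (was 3); enqueue [3]
  #6 pop 0: in=⊤ → ⊤ (was ⊥); enqueue [4]
  #7 pop 1: in=⊤ → ⊤ (was 7); enqueue []
  #8 pop 2: in=⊤ → ⊤ (was 0); enqueue [0,1]
  #9 pop 3: in=⊤ → ⊤ (no change)
  #10 pop 4: in=⊤ → ⊤ (no change)
  #11 pop 0: in=⊤ → ⊤ (no change)
  #12 pop 1: in=⊤ → ⊤ (no change)

Fixpoint:
  val[0] = ⊤
  val[1] = ⊤
  val[2] = ⊤
  val[3] = ⊤
  val[4] = ⊤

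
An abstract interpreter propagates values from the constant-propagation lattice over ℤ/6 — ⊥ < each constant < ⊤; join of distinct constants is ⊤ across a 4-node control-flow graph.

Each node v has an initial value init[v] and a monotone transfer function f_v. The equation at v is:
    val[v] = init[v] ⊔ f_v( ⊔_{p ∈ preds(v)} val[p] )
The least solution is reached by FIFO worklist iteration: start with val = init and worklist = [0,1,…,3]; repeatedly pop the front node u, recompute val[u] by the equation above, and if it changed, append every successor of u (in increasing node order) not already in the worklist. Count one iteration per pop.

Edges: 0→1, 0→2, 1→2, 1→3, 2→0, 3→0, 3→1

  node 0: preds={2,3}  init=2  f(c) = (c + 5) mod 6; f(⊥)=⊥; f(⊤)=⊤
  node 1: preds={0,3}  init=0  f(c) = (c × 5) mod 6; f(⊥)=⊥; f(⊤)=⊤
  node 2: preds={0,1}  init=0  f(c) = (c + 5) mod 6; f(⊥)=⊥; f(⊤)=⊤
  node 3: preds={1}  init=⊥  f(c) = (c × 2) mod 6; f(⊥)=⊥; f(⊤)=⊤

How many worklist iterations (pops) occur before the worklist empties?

6

Iteration log — 6 steps:
  step 1. node 0  ⊔preds=0  new=⊤  old=2  +wl: 
  step 2. node 1  ⊔preds=⊤  new=⊤  old=0  +wl: 
  step 3. node 2  ⊔preds=⊤  new=⊤  old=0  +wl: 0
  step 4. node 3  ⊔preds=⊤  new=⊤  old=⊥  +wl: 1
  step 5. node 0  ⊔preds=⊤  new=⊤  stable
  step 6. node 1  ⊔preds=⊤  new=⊤  stable

Least fixpoint reached:
  node 0: ⊤
  node 1: ⊤
  node 2: ⊤
  node 3: ⊤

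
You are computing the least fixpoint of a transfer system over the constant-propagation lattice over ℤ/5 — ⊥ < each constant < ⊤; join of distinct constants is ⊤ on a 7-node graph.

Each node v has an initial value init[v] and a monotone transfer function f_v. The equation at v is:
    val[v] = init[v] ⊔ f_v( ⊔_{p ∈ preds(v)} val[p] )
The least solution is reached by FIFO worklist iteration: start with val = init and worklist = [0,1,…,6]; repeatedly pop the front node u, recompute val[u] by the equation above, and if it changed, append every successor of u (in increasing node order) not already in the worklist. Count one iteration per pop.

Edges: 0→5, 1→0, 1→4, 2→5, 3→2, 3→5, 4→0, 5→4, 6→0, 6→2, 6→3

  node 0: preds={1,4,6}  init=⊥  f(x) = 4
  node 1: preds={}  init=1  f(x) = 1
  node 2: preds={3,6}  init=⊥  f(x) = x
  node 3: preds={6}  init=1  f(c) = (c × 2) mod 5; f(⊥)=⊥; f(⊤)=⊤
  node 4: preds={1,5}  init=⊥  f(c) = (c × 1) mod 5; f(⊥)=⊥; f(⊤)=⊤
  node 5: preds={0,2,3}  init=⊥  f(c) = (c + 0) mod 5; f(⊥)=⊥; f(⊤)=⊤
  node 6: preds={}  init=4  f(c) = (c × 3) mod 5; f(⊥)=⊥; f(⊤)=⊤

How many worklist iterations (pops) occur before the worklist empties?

11

Worklist (11 pops):
  #1 pop 0: in=⊤ → 4 (was ⊥); enqueue []
  #2 pop 1: in=⊥ → 1 (no change)
  #3 pop 2: in=⊤ → ⊤ (was ⊥); enqueue []
  #4 pop 3: in=4 → ⊤ (was 1); enqueue [2]
  #5 pop 4: in=1 → 1 (was ⊥); enqueue [0]
  #6 pop 5: in=⊤ → ⊤ (was ⊥); enqueue [4]
  #7 pop 6: in=⊥ → 4 (no change)
  #8 pop 2: in=⊤ → ⊤ (no change)
  #9 pop 0: in=⊤ → 4 (no change)
  #10 pop 4: in=⊤ → ⊤ (was 1); enqueue [0]
  #11 pop 0: in=⊤ → 4 (no change)

Fixpoint:
  val[0] = 4
  val[1] = 1
  val[2] = ⊤
  val[3] = ⊤
  val[4] = ⊤
  val[5] = ⊤
  val[6] = 4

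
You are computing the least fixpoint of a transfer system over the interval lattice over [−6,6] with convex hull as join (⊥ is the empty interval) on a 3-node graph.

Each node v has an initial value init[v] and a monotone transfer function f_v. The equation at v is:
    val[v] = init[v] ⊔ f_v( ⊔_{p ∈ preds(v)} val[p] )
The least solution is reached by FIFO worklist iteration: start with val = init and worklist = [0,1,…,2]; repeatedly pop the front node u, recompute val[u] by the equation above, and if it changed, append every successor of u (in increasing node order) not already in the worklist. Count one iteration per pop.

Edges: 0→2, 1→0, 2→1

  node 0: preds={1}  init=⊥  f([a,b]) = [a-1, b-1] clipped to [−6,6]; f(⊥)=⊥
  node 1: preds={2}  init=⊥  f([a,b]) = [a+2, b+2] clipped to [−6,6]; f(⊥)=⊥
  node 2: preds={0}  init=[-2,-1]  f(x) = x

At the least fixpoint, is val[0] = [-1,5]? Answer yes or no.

Iteration log — 21 steps:
  step 1. node 0  ⊔preds=⊥  new=⊥  stable
  step 2. node 1  ⊔preds=[-2,-1]  new=[0,1]  old=⊥  +wl: 0
  step 3. node 2  ⊔preds=⊥  new=[-2,-1]  stable
  step 4. node 0  ⊔preds=[0,1]  new=[-1,0]  old=⊥  +wl: 2
  step 5. node 2  ⊔preds=[-1,0]  new=[-2,0]  old=[-2,-1]  +wl: 1
  step 6. node 1  ⊔preds=[-2,0]  new=[0,2]  old=[0,1]  +wl: 0
  step 7. node 0  ⊔preds=[0,2]  new=[-1,1]  old=[-1,0]  +wl: 2
  step 8. node 2  ⊔preds=[-1,1]  new=[-2,1]  old=[-2,0]  +wl: 1
  step 9. node 1  ⊔preds=[-2,1]  new=[0,3]  old=[0,2]  +wl: 0
  step 10. node 0  ⊔preds=[0,3]  new=[-1,2]  old=[-1,1]  +wl: 2
  step 11. node 2  ⊔preds=[-1,2]  new=[-2,2]  old=[-2,1]  +wl: 1
  step 12. node 1  ⊔preds=[-2,2]  new=[0,4]  old=[0,3]  +wl: 0
  step 13. node 0  ⊔preds=[0,4]  new=[-1,3]  old=[-1,2]  +wl: 2
  step 14. node 2  ⊔preds=[-1,3]  new=[-2,3]  old=[-2,2]  +wl: 1
  step 15. node 1  ⊔preds=[-2,3]  new=[0,5]  old=[0,4]  +wl: 0
  step 16. node 0  ⊔preds=[0,5]  new=[-1,4]  old=[-1,3]  +wl: 2
  step 17. node 2  ⊔preds=[-1,4]  new=[-2,4]  old=[-2,3]  +wl: 1
  step 18. node 1  ⊔preds=[-2,4]  new=[0,6]  old=[0,5]  +wl: 0
  step 19. node 0  ⊔preds=[0,6]  new=[-1,5]  old=[-1,4]  +wl: 2
  step 20. node 2  ⊔preds=[-1,5]  new=[-2,5]  old=[-2,4]  +wl: 1
  step 21. node 1  ⊔preds=[-2,5]  new=[0,6]  stable

Least fixpoint reached:
  node 0: [-1,5]
  node 1: [0,6]
  node 2: [-2,5]

yes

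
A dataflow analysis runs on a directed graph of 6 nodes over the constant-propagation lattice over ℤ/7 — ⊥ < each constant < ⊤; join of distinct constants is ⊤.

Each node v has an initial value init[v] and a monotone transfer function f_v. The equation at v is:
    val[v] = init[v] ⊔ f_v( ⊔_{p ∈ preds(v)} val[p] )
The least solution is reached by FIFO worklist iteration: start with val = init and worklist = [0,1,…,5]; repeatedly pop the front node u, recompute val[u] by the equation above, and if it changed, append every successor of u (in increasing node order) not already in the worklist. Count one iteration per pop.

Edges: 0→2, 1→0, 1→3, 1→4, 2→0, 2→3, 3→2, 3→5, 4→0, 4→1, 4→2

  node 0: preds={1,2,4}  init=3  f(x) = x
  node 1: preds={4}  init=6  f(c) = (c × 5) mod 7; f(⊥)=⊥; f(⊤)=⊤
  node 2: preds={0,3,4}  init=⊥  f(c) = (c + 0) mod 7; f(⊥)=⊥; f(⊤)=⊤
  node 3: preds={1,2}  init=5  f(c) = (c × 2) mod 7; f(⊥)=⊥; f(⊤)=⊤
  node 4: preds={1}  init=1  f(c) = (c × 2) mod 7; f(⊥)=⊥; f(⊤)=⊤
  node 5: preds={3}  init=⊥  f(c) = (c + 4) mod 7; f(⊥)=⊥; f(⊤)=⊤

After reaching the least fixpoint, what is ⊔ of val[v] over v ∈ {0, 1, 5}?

Iteration log — 9 steps:
  step 1. node 0  ⊔preds=⊤  new=⊤  old=3  +wl: 
  step 2. node 1  ⊔preds=1  new=⊤  old=6  +wl: 0
  step 3. node 2  ⊔preds=⊤  new=⊤  old=⊥  +wl: 
  step 4. node 3  ⊔preds=⊤  new=⊤  old=5  +wl: 2
  step 5. node 4  ⊔preds=⊤  new=⊤  old=1  +wl: 1
  step 6. node 5  ⊔preds=⊤  new=⊤  old=⊥  +wl: 
  step 7. node 0  ⊔preds=⊤  new=⊤  stable
  step 8. node 2  ⊔preds=⊤  new=⊤  stable
  step 9. node 1  ⊔preds=⊤  new=⊤  stable

Least fixpoint reached:
  node 0: ⊤
  node 1: ⊤
  node 2: ⊤
  node 3: ⊤
  node 4: ⊤
  node 5: ⊤

⊤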